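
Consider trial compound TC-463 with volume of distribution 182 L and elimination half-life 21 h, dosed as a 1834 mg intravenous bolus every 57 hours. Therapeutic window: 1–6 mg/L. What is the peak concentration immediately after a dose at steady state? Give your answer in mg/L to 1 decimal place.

τ/t½ = 57/21 ≈ 2.7143, so fraction remaining f = (1/2)^(57/21) ≈ 0.1524.
At steady state, accumulation factor R = 1/(1 − e^(−kτ)) ≈ 1.1798.
Single-dose peak C₀ = D/Vd = 1834/182 ≈ 10.077 mg/L.
Cmax,ss = C₀/(1 − f) ≈ 10.077/0.8476 ≈ 11.889 mg/L.
Peak 11.9 mg/L vs MTC 6 mg/L: exceeds toxic threshold.

11.9 mg/L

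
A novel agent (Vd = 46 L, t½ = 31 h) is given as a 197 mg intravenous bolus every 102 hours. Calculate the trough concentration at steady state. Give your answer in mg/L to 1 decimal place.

Over one 102-h interval, 102/31 ≈ 3.2903 half-lives elapse, leaving f ≈ 0.1022 of each dose.
Accumulation ratio R = 1/(1 − f) ≈ 1/0.8978 ≈ 1.1138.
Single-dose peak C₀ = D/Vd = 197/46 ≈ 4.283 mg/L.
Cmax,ss = C₀/(1 − f) ≈ 4.283/0.8978 ≈ 4.771 mg/L.
Steady-state trough Cmin,ss = Cmax,ss·f ≈ 4.771 × 0.1022 ≈ 0.488 mg/L.

0.5 mg/L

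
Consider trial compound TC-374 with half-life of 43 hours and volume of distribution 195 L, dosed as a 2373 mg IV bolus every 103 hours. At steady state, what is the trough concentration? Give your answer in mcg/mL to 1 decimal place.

2.9 mcg/mL

k = ln2/t½ = ln2/43 ≈ 0.016120 h⁻¹; fraction remaining f = e^(−kτ) = e^(−0.016120×103) ≈ 0.1901.
Accumulation ratio R = 1/(1 − f) ≈ 1/0.8099 ≈ 1.2347.
Each bolus raises the concentration by D/Vd = 2373/195 ≈ 12.169 mcg/mL.
Cmax,ss = C₀/(1 − f) ≈ 12.169/0.8099 ≈ 15.025 mcg/mL.
Steady-state trough Cmin,ss = Cmax,ss·f ≈ 15.025 × 0.1901 ≈ 2.856 mcg/mL.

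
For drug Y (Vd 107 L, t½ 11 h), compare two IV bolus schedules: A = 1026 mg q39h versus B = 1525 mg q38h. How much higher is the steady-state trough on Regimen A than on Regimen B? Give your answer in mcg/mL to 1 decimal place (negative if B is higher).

-0.5 mcg/mL

Regimen A: f = (1/2)^(39/11) ≈ 0.0856; Cmin,ss = (1026/107)·f/(1−f) ≈ 0.898 mcg/mL.
Regimen B: f = (1/2)^(38/11) ≈ 0.0912; Cmin,ss = (1525/107)·f/(1−f) ≈ 1.430 mcg/mL.
Difference ≈ 0.898 − 1.430 ≈ -0.532 mcg/mL.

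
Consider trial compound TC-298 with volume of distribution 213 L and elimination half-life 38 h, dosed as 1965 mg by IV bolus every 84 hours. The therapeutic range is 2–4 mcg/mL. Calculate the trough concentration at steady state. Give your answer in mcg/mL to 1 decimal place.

k = ln2/t½ = ln2/38 ≈ 0.018241 h⁻¹; fraction remaining f = e^(−kτ) = e^(−0.018241×84) ≈ 0.2161.
Single-dose peak C₀ = D/Vd = 1965/213 ≈ 9.225 mcg/mL.
Steady-state trough Cmin,ss = C₀·f/(1−f) ≈ 9.225 × 0.2161/0.7839 ≈ 2.543 mcg/mL.
Trough 2.5 mcg/mL vs MEC 2 mcg/mL: adequate.

2.5 mcg/mL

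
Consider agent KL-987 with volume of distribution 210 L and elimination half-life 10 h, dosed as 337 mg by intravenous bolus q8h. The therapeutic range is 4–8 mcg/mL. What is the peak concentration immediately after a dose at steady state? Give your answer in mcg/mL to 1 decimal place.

3.8 mcg/mL

Over one 8-h interval, 8/10 ≈ 0.8 half-lives elapse, leaving f ≈ 0.5743 of each dose.
At steady state, accumulation factor R = 1/(1 − e^(−kτ)) ≈ 2.3491.
Each bolus raises the concentration by D/Vd = 337/210 ≈ 1.605 mcg/mL.
Steady-state peak Cmax,ss = C₀·R ≈ 1.605 × 2.3491 ≈ 3.770 mcg/mL.
Peak 3.8 mcg/mL vs MTC 8 mcg/mL: below toxic threshold.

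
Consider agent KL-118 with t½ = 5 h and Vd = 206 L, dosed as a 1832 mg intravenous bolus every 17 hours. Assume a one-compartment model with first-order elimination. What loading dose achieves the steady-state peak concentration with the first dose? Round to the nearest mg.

2024 mg

f = (1/2)^(17/5) ≈ 0.094732; accumulation ratio R = 1/(1−f) ≈ 1.10465.
Loading dose to hit Cmax,ss on first dose: D_load = D_maint·R ≈ 1832 × 1.10465 ≈ 2023.72 mg.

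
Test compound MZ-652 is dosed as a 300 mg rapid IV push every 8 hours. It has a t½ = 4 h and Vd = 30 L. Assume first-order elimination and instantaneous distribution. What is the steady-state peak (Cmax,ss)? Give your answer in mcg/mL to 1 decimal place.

τ = 8 h = 2 half-lives, so f = (1/2)^2 = 0.25.
Accumulation ratio R = 1/(1 − f) = 1/0.75 = 4/3.
Single-dose peak C₀ = D/Vd = 300/30 = 10 mcg/mL.
Steady-state peak Cmax,ss = C₀·R = 10 × 4/3 ≈ 13.333 mcg/mL.

13.3 mcg/mL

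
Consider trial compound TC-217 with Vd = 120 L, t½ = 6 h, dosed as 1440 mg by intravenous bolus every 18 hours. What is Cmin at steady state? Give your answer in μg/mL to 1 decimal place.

The dosing interval is 3 half-lives, so f = 2^(−3) = 0.125.
Accumulation ratio R = 1/(1 − f) = 1/0.875 = 8/7.
Single-dose peak C₀ = D/Vd = 1440/120 = 12 μg/mL.
Steady-state peak Cmax,ss = C₀·R = 12 × 8/7 ≈ 13.714 μg/mL.
Steady-state trough Cmin,ss = Cmax,ss·f ≈ 13.714 × 0.125 ≈ 1.714 μg/mL.

1.7 μg/mL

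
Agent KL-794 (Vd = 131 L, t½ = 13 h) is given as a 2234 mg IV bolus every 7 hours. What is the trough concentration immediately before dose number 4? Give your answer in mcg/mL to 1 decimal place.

f = (1/2)^(τ/t½) = (1/2)^(7/13) ≈ 0.6885.
C₀ = D/Vd = 2234/131 ≈ 17.053 mcg/mL.
Before the 4th dose, 3 doses have been given. Superposition: Cmin = C₀·(f + f² + … + f^3).
≈ 17.053 × (0.6885 + 0.4740 + 0.3264) ≈ 17.053 × 1.4889 ≈ 25.390 mcg/mL.

25.4 mcg/mL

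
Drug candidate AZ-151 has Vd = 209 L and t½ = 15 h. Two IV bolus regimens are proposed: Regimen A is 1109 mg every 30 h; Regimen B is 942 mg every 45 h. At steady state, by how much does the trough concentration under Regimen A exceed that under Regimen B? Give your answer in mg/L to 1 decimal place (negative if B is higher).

Regimen A: f = (1/2)^(30/15) ≈ 0.2500; Cmin,ss = (1109/209)·f/(1−f) ≈ 1.769 mg/L.
Regimen B: f = (1/2)^(45/15) ≈ 0.1250; Cmin,ss = (942/209)·f/(1−f) ≈ 0.644 mg/L.
Difference ≈ 1.769 − 0.644 ≈ 1.125 mg/L.

1.1 mg/L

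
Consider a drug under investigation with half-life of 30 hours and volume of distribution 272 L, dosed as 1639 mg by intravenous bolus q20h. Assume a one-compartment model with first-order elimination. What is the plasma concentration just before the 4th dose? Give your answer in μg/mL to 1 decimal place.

f = (1/2)^(τ/t½) = (1/2)^(20/30) ≈ 0.6300.
C₀ = D/Vd = 1639/272 ≈ 6.026 μg/mL.
Before the 4th dose, 3 doses have been given. Superposition: Cmin = C₀·(f + f² + … + f^3).
≈ 6.026 × (0.6300 + 0.3969 + 0.2500) ≈ 6.026 × 1.2769 ≈ 7.695 μg/mL.

7.7 μg/mL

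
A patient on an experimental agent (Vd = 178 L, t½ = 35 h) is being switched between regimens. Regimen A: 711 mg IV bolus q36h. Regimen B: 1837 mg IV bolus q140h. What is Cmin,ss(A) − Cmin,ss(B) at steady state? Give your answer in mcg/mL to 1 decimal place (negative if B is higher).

Regimen A: f = (1/2)^(36/35) ≈ 0.4902; Cmin,ss = (711/178)·f/(1−f) ≈ 3.841 mcg/mL.
Regimen B: f = (1/2)^(140/35) ≈ 0.0625; Cmin,ss = (1837/178)·f/(1−f) ≈ 0.688 mcg/mL.
Difference ≈ 3.841 − 0.688 ≈ 3.153 mcg/mL.

3.2 mcg/mL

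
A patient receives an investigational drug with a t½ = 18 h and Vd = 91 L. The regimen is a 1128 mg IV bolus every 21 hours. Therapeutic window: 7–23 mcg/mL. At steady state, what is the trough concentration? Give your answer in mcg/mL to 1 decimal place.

10.0 mcg/mL

τ/t½ = 21/18 ≈ 1.1667, so fraction remaining f = (1/2)^(21/18) ≈ 0.4454.
Accumulation ratio R = 1/(1 − f) ≈ 1/0.5546 ≈ 1.8031.
Each bolus raises the concentration by D/Vd = 1128/91 ≈ 12.396 mcg/mL.
Steady-state peak Cmax,ss = C₀·R ≈ 12.396 × 1.8031 ≈ 22.351 mcg/mL.
One interval later, Cmin,ss = Cmax,ss·e^(−kτ) ≈ 22.351 × 0.4454 ≈ 9.955 mcg/mL.
Trough 10.0 mcg/mL vs MEC 7 mcg/mL: adequate.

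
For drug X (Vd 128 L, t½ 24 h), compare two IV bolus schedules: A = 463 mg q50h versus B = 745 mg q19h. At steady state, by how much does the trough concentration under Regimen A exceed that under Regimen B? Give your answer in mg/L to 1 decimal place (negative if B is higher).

-6.8 mg/L

Regimen A: f = (1/2)^(50/24) ≈ 0.2360; Cmin,ss = (463/128)·f/(1−f) ≈ 1.117 mg/L.
Regimen B: f = (1/2)^(19/24) ≈ 0.5777; Cmin,ss = (745/128)·f/(1−f) ≈ 7.962 mg/L.
Difference ≈ 1.117 − 7.962 ≈ -6.845 mg/L.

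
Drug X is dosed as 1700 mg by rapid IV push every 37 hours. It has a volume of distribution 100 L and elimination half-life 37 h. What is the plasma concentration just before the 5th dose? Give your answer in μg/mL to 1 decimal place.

f = (1/2)^(τ/t½) = (1/2)^(37/37) ≈ 0.5000.
C₀ = D/Vd = 1700/100 ≈ 17.000 μg/mL.
Before the 5th dose, 4 doses have been given. Superposition: Cmin = C₀·(f + f² + … + f^4).
≈ 17.000 × (0.5000 + 0.2500 + 0.1250 + 0.0625) ≈ 17.000 × 0.9375 ≈ 15.938 μg/mL.

15.9 μg/mL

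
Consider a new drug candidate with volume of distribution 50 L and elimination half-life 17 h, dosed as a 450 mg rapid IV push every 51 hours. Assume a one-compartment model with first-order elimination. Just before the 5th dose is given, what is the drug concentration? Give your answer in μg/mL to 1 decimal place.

f = (1/2)^(τ/t½) = (1/2)^(51/17) ≈ 0.1250.
C₀ = D/Vd = 450/50 ≈ 9.000 μg/mL.
Before the 5th dose, 4 doses have been given. Superposition: Cmin = C₀·(f + f² + … + f^4).
≈ 9.000 × (0.1250 + 0.0156 + 0.0020 + 0.0002) ≈ 9.000 × 0.1428 ≈ 1.285 μg/mL.

1.3 μg/mL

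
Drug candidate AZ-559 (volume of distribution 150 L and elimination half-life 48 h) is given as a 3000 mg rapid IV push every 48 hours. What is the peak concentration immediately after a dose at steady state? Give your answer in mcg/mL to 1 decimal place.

40.0 mcg/mL

The dosing interval is 1 half-life, so f = 2^(−1) = 0.5.
At steady state, R = 1/(1 − 0.5) = 2/1.
Single-dose peak C₀ = D/Vd = 3000/150 = 20 mcg/mL.
Steady-state peak Cmax,ss = C₀·R = 20 × 2/1 ≈ 40.000 mcg/mL.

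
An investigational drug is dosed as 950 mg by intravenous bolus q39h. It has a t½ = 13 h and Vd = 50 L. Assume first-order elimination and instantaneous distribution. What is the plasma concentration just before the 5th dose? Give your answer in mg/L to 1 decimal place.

2.7 mg/L

f = (1/2)^(τ/t½) = (1/2)^(39/13) ≈ 0.1250.
C₀ = D/Vd = 950/50 ≈ 19.000 mg/L.
Before the 5th dose, 4 doses have been given. Superposition: Cmin = C₀·(f + f² + … + f^4).
≈ 19.000 × (0.1250 + 0.0156 + 0.0020 + 0.0002) ≈ 19.000 × 0.1428 ≈ 2.713 mg/L.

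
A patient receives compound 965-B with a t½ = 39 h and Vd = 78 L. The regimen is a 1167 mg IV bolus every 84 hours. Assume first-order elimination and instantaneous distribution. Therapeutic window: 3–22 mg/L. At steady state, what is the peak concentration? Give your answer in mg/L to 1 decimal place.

19.3 mg/L

Over one 84-h interval, 84/39 ≈ 2.1538 half-lives elapse, leaving f ≈ 0.2247 of each dose.
At steady state, accumulation factor R = 1/(1 − e^(−kτ)) ≈ 1.2898.
Single-dose peak C₀ = D/Vd = 1167/78 ≈ 14.962 mg/L.
Steady-state peak Cmax,ss = C₀·R ≈ 14.962 × 1.2898 ≈ 19.298 mg/L.
Peak 19.3 mg/L vs MTC 22 mg/L: below toxic threshold.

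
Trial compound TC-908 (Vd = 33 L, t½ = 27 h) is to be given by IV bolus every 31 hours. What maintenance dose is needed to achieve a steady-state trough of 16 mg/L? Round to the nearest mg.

τ/t½ = 31/27 ≈ 1.1481, so f = (1/2)^(31/27) ≈ 0.451204.
Cmin,ss = (D/Vd)·f/(1−f), so D = Cmin,ss·Vd·(1−f)/f.
D = 16 × 33 × (1−f)/f ≈ 16 × 33 × 1.21629 ≈ 642.20 mg.

642 mg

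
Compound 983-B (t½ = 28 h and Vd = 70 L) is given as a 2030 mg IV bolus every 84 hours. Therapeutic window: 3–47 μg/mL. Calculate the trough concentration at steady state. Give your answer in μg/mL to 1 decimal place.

4.1 μg/mL

τ = 84 h = 3 half-lives, so f = (1/2)^3 = 0.125.
Accumulation ratio R = 1/(1 − f) = 1/0.875 = 8/7.
Single-dose peak C₀ = D/Vd = 2030/70 = 29 μg/mL.
Steady-state peak Cmax,ss = C₀·R = 29 × 8/7 ≈ 33.143 μg/mL.
Steady-state trough Cmin,ss = Cmax,ss·f ≈ 33.143 × 0.125 ≈ 4.143 μg/mL.
Trough 4.1 μg/mL vs MEC 3 μg/mL: adequate.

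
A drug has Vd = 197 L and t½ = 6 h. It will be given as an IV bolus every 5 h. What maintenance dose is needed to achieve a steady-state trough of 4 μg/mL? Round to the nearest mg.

616 mg

τ/t½ = 5/6 ≈ 0.83333, so f = (1/2)^(5/6) ≈ 0.561231.
Cmin,ss = (D/Vd)·f/(1−f), so D = Cmin,ss·Vd·(1−f)/f.
D = 4 × 197 × (1−f)/f ≈ 4 × 197 × 0.78180 ≈ 616.06 mg.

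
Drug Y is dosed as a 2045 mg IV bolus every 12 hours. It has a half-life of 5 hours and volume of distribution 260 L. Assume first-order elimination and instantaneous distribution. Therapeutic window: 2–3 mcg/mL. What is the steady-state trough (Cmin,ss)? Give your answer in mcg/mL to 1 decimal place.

Over one 12-h interval, 12/5 ≈ 2.4 half-lives elapse, leaving f ≈ 0.1895 of each dose.
At steady state, accumulation factor R = 1/(1 − e^(−kτ)) ≈ 1.2338.
Each bolus raises the concentration by D/Vd = 2045/260 ≈ 7.865 mcg/mL.
Steady-state peak Cmax,ss = C₀·R ≈ 7.865 × 1.2338 ≈ 9.704 mcg/mL.
Steady-state trough Cmin,ss = Cmax,ss·f ≈ 9.704 × 0.1895 ≈ 1.839 mcg/mL.
Trough 1.8 mcg/mL vs MEC 2 mcg/mL: subtherapeutic.

1.8 mcg/mL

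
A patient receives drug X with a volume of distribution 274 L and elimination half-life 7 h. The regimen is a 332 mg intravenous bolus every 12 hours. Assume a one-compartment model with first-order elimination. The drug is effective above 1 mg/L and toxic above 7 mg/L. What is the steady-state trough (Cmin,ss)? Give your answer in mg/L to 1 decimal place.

0.5 mg/L

τ/t½ = 12/7 ≈ 1.7143, so fraction remaining f = (1/2)^(12/7) ≈ 0.3048.
At steady state, accumulation factor R = 1/(1 − e^(−kτ)) ≈ 1.4384.
Single-dose peak C₀ = D/Vd = 332/274 ≈ 1.212 mg/L.
Cmax,ss = C₀/(1 − f) ≈ 1.212/0.6952 ≈ 1.743 mg/L.
Steady-state trough Cmin,ss = Cmax,ss·f ≈ 1.743 × 0.3048 ≈ 0.531 mg/L.
Trough 0.5 mg/L vs MEC 1 mg/L: subtherapeutic.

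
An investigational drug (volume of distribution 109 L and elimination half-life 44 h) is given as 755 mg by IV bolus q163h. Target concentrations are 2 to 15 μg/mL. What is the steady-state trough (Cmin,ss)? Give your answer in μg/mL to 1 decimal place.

k = ln2/t½ = ln2/44 ≈ 0.015753 h⁻¹; fraction remaining f = e^(−kτ) = e^(−0.015753×163) ≈ 0.0767.
Single-dose peak C₀ = D/Vd = 755/109 ≈ 6.927 μg/mL.
Steady-state trough Cmin,ss = C₀·f/(1−f) ≈ 6.927 × 0.0767/0.9233 ≈ 0.575 μg/mL.
Trough 0.6 μg/mL vs MEC 2 μg/mL: subtherapeutic.

0.6 μg/mL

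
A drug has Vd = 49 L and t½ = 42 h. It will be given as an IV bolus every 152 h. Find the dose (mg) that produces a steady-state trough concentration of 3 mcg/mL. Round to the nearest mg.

1659 mg

τ/t½ = 152/42 ≈ 3.619, so f = (1/2)^(152/42) ≈ 0.081388.
Cmin,ss = (D/Vd)·f/(1−f), so D = Cmin,ss·Vd·(1−f)/f.
D = 3 × 49 × (1−f)/f ≈ 3 × 49 × 11.28682 ≈ 1659.16 mg.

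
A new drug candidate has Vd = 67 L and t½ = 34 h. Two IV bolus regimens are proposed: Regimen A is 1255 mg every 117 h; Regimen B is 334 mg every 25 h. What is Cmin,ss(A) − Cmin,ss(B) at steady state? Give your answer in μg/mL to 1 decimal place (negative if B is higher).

Regimen A: f = (1/2)^(117/34) ≈ 0.0921; Cmin,ss = (1255/67)·f/(1−f) ≈ 1.900 μg/mL.
Regimen B: f = (1/2)^(25/34) ≈ 0.6007; Cmin,ss = (334/67)·f/(1−f) ≈ 7.499 μg/mL.
Difference ≈ 1.900 − 7.499 ≈ -5.599 μg/mL.

-5.6 μg/mL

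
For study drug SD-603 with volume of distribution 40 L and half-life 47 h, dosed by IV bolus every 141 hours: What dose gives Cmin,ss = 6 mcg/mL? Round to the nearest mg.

τ/t½ = 141/47 ≈ 3, so f = (1/2)^(141/47) ≈ 0.125000.
Cmin,ss = (D/Vd)·f/(1−f), so D = Cmin,ss·Vd·(1−f)/f.
D = 6 × 40 × (1−f)/f ≈ 6 × 40 × 7.00000 ≈ 1680.00 mg.

1680 mg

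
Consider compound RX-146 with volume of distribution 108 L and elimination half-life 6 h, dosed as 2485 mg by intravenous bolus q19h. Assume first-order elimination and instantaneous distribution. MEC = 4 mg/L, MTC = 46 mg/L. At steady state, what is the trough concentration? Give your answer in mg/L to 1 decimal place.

2.9 mg/L

k = ln2/t½ = ln2/6 ≈ 0.115525 h⁻¹; fraction remaining f = e^(−kτ) = e^(−0.115525×19) ≈ 0.1114.
At steady state, accumulation factor R = 1/(1 − e^(−kτ)) ≈ 1.1254.
Single-dose peak C₀ = D/Vd = 2485/108 ≈ 23.009 mg/L.
Steady-state peak Cmax,ss = C₀·R ≈ 23.009 × 1.1254 ≈ 25.894 mg/L.
One interval later, Cmin,ss = Cmax,ss·e^(−kτ) ≈ 25.894 × 0.1114 ≈ 2.885 mg/L.
Trough 2.9 mg/L vs MEC 4 mg/L: subtherapeutic.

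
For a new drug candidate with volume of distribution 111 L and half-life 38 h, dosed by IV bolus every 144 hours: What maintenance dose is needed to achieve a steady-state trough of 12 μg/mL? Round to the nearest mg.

17086 mg

τ/t½ = 144/38 ≈ 3.7895, so f = (1/2)^(144/38) ≈ 0.072319.
Cmin,ss = (D/Vd)·f/(1−f), so D = Cmin,ss·Vd·(1−f)/f.
D = 12 × 111 × (1−f)/f ≈ 12 × 111 × 12.82762 ≈ 17086.39 mg.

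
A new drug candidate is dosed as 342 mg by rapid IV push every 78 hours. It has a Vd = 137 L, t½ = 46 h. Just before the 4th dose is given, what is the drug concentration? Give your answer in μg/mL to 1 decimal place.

f = (1/2)^(τ/t½) = (1/2)^(78/46) ≈ 0.3087.
C₀ = D/Vd = 342/137 ≈ 2.496 μg/mL.
Before the 4th dose, 3 doses have been given. Superposition: Cmin = C₀·(f + f² + … + f^3).
≈ 2.496 × (0.3087 + 0.0953 + 0.0294) ≈ 2.496 × 0.4334 ≈ 1.082 μg/mL.

1.1 μg/mL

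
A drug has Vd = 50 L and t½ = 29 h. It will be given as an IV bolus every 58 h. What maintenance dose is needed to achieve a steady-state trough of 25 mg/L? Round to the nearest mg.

τ/t½ = 58/29 ≈ 2, so f = (1/2)^(58/29) ≈ 0.250000.
Cmin,ss = (D/Vd)·f/(1−f), so D = Cmin,ss·Vd·(1−f)/f.
D = 25 × 50 × (1−f)/f ≈ 25 × 50 × 3.00000 ≈ 3750.00 mg.

3750 mg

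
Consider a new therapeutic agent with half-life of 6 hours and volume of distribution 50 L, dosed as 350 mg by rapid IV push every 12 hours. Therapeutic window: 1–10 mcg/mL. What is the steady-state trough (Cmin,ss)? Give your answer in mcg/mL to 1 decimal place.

τ = 12 h = 2 half-lives, so f = (1/2)^2 = 0.25.
At steady state, R = 1/(1 − 0.25) = 4/3.
Single-dose peak C₀ = D/Vd = 350/50 = 7 mcg/mL.
Steady-state peak Cmax,ss = C₀·R = 7 × 4/3 ≈ 9.333 mcg/mL.
Steady-state trough Cmin,ss = Cmax,ss·f ≈ 9.333 × 0.25 ≈ 2.333 mcg/mL.
Trough 2.3 mcg/mL vs MEC 1 mcg/mL: adequate.

2.3 mcg/mL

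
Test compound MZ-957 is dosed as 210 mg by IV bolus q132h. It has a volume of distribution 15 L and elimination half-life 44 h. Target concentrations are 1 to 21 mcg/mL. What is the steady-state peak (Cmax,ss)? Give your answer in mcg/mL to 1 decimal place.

The dosing interval is 3 half-lives, so f = 2^(−3) = 0.125.
Accumulation ratio R = 1/(1 − f) = 1/0.875 = 8/7.
Single-dose peak C₀ = D/Vd = 210/15 = 14 mcg/mL.
Steady-state peak Cmax,ss = C₀·R = 14 × 8/7 ≈ 16.000 mcg/mL.
Peak 16.0 mcg/mL vs MTC 21 mcg/mL: below toxic threshold.

16.0 mcg/mL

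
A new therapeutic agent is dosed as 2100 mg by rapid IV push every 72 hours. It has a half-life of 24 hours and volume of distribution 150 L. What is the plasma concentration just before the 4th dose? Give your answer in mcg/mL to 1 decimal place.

2.0 mcg/mL

f = (1/2)^(τ/t½) = (1/2)^(72/24) ≈ 0.1250.
C₀ = D/Vd = 2100/150 ≈ 14.000 mcg/mL.
Before the 4th dose, 3 doses have been given. Superposition: Cmin = C₀·(f + f² + … + f^3).
≈ 14.000 × (0.1250 + 0.0156 + 0.0020) ≈ 14.000 × 0.1426 ≈ 1.996 mcg/mL.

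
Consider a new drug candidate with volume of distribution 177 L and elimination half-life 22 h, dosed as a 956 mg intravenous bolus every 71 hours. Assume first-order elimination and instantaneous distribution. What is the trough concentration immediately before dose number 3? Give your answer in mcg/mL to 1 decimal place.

0.6 mcg/mL

f = (1/2)^(τ/t½) = (1/2)^(71/22) ≈ 0.1068.
C₀ = D/Vd = 956/177 ≈ 5.401 mcg/mL.
Before the 3rd dose, 2 doses have been given. Superposition: Cmin = C₀·(f + f²).
≈ 5.401 × (0.1068 + 0.0114) ≈ 5.401 × 0.1182 ≈ 0.638 mcg/mL.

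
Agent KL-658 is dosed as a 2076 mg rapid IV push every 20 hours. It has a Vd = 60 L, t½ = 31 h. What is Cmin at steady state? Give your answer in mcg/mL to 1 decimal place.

61.4 mcg/mL

k = ln2/t½ = ln2/31 ≈ 0.022360 h⁻¹; fraction remaining f = e^(−kτ) = e^(−0.022360×20) ≈ 0.6394.
Each bolus raises the concentration by D/Vd = 2076/60 ≈ 34.600 mcg/mL.
Steady-state trough Cmin,ss = C₀·f/(1−f) ≈ 34.600 × 0.6394/0.3606 ≈ 61.351 mcg/mL.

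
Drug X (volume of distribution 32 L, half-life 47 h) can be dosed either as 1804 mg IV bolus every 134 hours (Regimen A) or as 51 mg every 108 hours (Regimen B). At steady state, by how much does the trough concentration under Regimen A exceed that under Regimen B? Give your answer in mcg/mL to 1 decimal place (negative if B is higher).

8.7 mcg/mL

Regimen A: f = (1/2)^(134/47) ≈ 0.1386; Cmin,ss = (1804/32)·f/(1−f) ≈ 9.071 mcg/mL.
Regimen B: f = (1/2)^(108/47) ≈ 0.2034; Cmin,ss = (51/32)·f/(1−f) ≈ 0.407 mcg/mL.
Difference ≈ 9.071 − 0.407 ≈ 8.664 mcg/mL.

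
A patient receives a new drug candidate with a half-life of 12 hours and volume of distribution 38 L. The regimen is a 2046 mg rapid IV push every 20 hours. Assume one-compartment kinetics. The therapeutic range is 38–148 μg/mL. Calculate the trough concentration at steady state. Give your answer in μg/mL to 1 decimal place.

24.8 μg/mL

τ/t½ = 20/12 ≈ 1.6667, so fraction remaining f = (1/2)^(20/12) ≈ 0.3150.
Accumulation ratio R = 1/(1 − f) ≈ 1/0.6850 ≈ 1.4599.
Each bolus raises the concentration by D/Vd = 2046/38 ≈ 53.842 μg/mL.
Cmax,ss = C₀/(1 − f) ≈ 53.842/0.6850 ≈ 78.601 μg/mL.
One interval later, Cmin,ss = Cmax,ss·e^(−kτ) ≈ 78.601 × 0.3150 ≈ 24.759 μg/mL.
Trough 24.8 μg/mL vs MEC 38 μg/mL: subtherapeutic.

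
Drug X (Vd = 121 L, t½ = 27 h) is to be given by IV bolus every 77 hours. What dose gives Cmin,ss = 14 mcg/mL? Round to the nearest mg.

τ/t½ = 77/27 ≈ 2.8519, so f = (1/2)^(77/27) ≈ 0.138518.
Cmin,ss = (D/Vd)·f/(1−f), so D = Cmin,ss·Vd·(1−f)/f.
D = 14 × 121 × (1−f)/f ≈ 14 × 121 × 6.21928 ≈ 10535.46 mg.

10535 mg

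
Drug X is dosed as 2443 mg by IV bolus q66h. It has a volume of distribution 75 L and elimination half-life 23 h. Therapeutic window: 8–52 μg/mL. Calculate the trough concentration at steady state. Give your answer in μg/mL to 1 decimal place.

τ/t½ = 66/23 ≈ 2.8696, so fraction remaining f = (1/2)^(66/23) ≈ 0.1368.
At steady state, accumulation factor R = 1/(1 − e^(−kτ)) ≈ 1.1585.
Each bolus raises the concentration by D/Vd = 2443/75 ≈ 32.573 μg/mL.
Cmax,ss = C₀/(1 − f) ≈ 32.573/0.8632 ≈ 37.735 μg/mL.
Steady-state trough Cmin,ss = Cmax,ss·f ≈ 37.735 × 0.1368 ≈ 5.162 μg/mL.
Trough 5.2 μg/mL vs MEC 8 μg/mL: subtherapeutic.

5.2 μg/mL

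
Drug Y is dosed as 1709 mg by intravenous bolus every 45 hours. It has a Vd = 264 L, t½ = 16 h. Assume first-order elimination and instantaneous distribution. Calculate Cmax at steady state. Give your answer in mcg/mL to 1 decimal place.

7.5 mcg/mL

τ/t½ = 45/16 ≈ 2.8125, so fraction remaining f = (1/2)^(45/16) ≈ 0.1423.
At steady state, accumulation factor R = 1/(1 − e^(−kτ)) ≈ 1.1659.
Single-dose peak C₀ = D/Vd = 1709/264 ≈ 6.473 mcg/mL.
Steady-state peak Cmax,ss = C₀·R ≈ 6.473 × 1.1659 ≈ 7.547 mcg/mL.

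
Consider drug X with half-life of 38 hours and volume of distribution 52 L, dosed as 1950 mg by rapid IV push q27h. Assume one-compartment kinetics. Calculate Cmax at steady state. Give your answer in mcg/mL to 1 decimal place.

96.4 mcg/mL

Over one 27-h interval, 27/38 ≈ 0.71053 half-lives elapse, leaving f ≈ 0.6111 of each dose.
At steady state, accumulation factor R = 1/(1 − e^(−kτ)) ≈ 2.5714.
Single-dose peak C₀ = D/Vd = 1950/52 ≈ 37.500 mcg/mL.
Steady-state peak Cmax,ss = C₀·R ≈ 37.500 × 2.5714 ≈ 96.428 mcg/mL.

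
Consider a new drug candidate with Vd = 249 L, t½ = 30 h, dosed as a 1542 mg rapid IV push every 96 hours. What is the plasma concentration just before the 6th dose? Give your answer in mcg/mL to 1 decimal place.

0.8 mcg/mL

f = (1/2)^(τ/t½) = (1/2)^(96/30) ≈ 0.1088.
C₀ = D/Vd = 1542/249 ≈ 6.193 mcg/mL.
Before the 6th dose, 5 doses have been given. Superposition: Cmin = C₀·(f + f² + … + f^5).
≈ 6.193 × (0.1088 + 0.0118 + 0.0013 + 0.0001 + 0.0000) ≈ 6.193 × 0.1220 ≈ 0.756 mcg/mL.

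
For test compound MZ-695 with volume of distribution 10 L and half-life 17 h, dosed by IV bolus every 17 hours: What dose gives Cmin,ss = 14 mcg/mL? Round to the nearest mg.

τ/t½ = 17/17 ≈ 1, so f = (1/2)^(17/17) ≈ 0.500000.
Cmin,ss = (D/Vd)·f/(1−f), so D = Cmin,ss·Vd·(1−f)/f.
D = 14 × 10 × (1−f)/f ≈ 14 × 10 × 1.00000 ≈ 140.00 mg.

140 mg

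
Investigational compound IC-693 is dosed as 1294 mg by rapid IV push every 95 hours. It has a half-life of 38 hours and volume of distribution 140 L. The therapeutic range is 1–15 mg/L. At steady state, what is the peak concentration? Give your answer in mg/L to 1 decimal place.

k = ln2/t½ = ln2/38 ≈ 0.018241 h⁻¹; fraction remaining f = e^(−kτ) = e^(−0.018241×95) ≈ 0.1768.
At steady state, accumulation factor R = 1/(1 − e^(−kτ)) ≈ 1.2148.
Each bolus raises the concentration by D/Vd = 1294/140 ≈ 9.243 mg/L.
Steady-state peak Cmax,ss = C₀·R ≈ 9.243 × 1.2148 ≈ 11.228 mg/L.
Peak 11.2 mg/L vs MTC 15 mg/L: below toxic threshold.

11.2 mg/L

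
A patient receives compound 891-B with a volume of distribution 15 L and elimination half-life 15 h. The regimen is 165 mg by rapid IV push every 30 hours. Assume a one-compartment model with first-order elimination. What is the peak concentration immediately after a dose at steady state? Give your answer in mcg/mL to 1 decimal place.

τ = 30 h = 2 half-lives, so f = (1/2)^2 = 0.25.
At steady state, R = 1/(1 − 0.25) = 4/3.
Single-dose peak C₀ = D/Vd = 165/15 = 11 mcg/mL.
Steady-state peak Cmax,ss = C₀·R = 11 × 4/3 ≈ 14.667 mcg/mL.

14.7 mcg/mL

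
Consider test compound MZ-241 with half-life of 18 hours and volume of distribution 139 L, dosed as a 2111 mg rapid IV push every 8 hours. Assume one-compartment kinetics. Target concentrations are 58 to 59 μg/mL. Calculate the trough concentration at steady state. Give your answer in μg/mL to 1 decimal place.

Over one 8-h interval, 8/18 ≈ 0.44444 half-lives elapse, leaving f ≈ 0.7349 of each dose.
Each bolus raises the concentration by D/Vd = 2111/139 ≈ 15.187 μg/mL.
Steady-state trough Cmin,ss = C₀·f/(1−f) ≈ 15.187 × 0.7349/0.2651 ≈ 42.101 μg/mL.
Trough 42.1 μg/mL vs MEC 58 μg/mL: subtherapeutic.

42.1 μg/mL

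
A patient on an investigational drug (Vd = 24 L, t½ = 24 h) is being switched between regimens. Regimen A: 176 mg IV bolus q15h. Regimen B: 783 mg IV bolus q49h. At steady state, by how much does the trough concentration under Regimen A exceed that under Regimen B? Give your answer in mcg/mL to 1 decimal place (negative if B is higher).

3.1 mcg/mL

Regimen A: f = (1/2)^(15/24) ≈ 0.6484; Cmin,ss = (176/24)·f/(1−f) ≈ 13.524 mcg/mL.
Regimen B: f = (1/2)^(49/24) ≈ 0.2429; Cmin,ss = (783/24)·f/(1−f) ≈ 10.467 mcg/mL.
Difference ≈ 13.524 − 10.467 ≈ 3.057 mcg/mL.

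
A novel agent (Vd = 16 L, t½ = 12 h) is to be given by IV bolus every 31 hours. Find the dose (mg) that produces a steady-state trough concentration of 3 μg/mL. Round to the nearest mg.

240 mg

τ/t½ = 31/12 ≈ 2.5833, so f = (1/2)^(31/12) ≈ 0.166855.
Cmin,ss = (D/Vd)·f/(1−f), so D = Cmin,ss·Vd·(1−f)/f.
D = 3 × 16 × (1−f)/f ≈ 3 × 16 × 4.99323 ≈ 239.68 mg.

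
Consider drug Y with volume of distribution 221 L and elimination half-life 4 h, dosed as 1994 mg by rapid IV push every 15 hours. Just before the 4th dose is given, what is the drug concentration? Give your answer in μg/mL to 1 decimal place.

f = (1/2)^(τ/t½) = (1/2)^(15/4) ≈ 0.0743.
C₀ = D/Vd = 1994/221 ≈ 9.023 μg/mL.
Before the 4th dose, 3 doses have been given. Superposition: Cmin = C₀·(f + f² + … + f^3).
≈ 9.023 × (0.0743 + 0.0055 + 0.0004) ≈ 9.023 × 0.0802 ≈ 0.724 μg/mL.

0.7 μg/mL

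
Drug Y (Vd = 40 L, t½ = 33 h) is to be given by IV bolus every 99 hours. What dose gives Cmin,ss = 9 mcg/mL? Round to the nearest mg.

τ/t½ = 99/33 ≈ 3, so f = (1/2)^(99/33) ≈ 0.125000.
Cmin,ss = (D/Vd)·f/(1−f), so D = Cmin,ss·Vd·(1−f)/f.
D = 9 × 40 × (1−f)/f ≈ 9 × 40 × 7.00000 ≈ 2520.00 mg.

2520 mg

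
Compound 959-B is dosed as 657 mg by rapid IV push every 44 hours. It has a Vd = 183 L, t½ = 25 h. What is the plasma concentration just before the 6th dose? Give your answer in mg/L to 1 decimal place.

1.5 mg/L

f = (1/2)^(τ/t½) = (1/2)^(44/25) ≈ 0.2952.
C₀ = D/Vd = 657/183 ≈ 3.590 mg/L.
Before the 6th dose, 5 doses have been given. Superposition: Cmin = C₀·(f + f² + … + f^5).
≈ 3.590 × (0.2952 + 0.0871 + 0.0257 + 0.0076 + 0.0022) ≈ 3.590 × 0.4178 ≈ 1.500 mg/L.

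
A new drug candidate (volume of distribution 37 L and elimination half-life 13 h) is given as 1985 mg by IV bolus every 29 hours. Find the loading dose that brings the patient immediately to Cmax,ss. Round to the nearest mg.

f = (1/2)^(29/13) ≈ 0.213045; accumulation ratio R = 1/(1−f) ≈ 1.27072.
Loading dose to hit Cmax,ss on first dose: D_load = D_maint·R ≈ 1985 × 1.27072 ≈ 2522.38 mg.

2522 mg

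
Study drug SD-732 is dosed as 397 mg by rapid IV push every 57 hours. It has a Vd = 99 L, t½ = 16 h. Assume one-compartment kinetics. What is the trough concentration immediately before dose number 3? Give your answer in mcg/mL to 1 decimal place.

f = (1/2)^(τ/t½) = (1/2)^(57/16) ≈ 0.0846.
C₀ = D/Vd = 397/99 ≈ 4.010 mcg/mL.
Before the 3rd dose, 2 doses have been given. Superposition: Cmin = C₀·(f + f²).
≈ 4.010 × (0.0846 + 0.0072) ≈ 4.010 × 0.0918 ≈ 0.368 mcg/mL.

0.4 mcg/mL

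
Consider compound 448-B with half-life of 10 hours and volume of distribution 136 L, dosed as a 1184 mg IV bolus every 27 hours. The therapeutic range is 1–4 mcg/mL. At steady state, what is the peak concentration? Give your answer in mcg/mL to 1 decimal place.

10.3 mcg/mL

k = ln2/t½ = ln2/10 ≈ 0.069315 h⁻¹; fraction remaining f = e^(−kτ) = e^(−0.069315×27) ≈ 0.1539.
At steady state, accumulation factor R = 1/(1 − e^(−kτ)) ≈ 1.1819.
Each bolus raises the concentration by D/Vd = 1184/136 ≈ 8.706 mcg/mL.
Steady-state peak Cmax,ss = C₀·R ≈ 8.706 × 1.1819 ≈ 10.290 mcg/mL.
Peak 10.3 mcg/mL vs MTC 4 mcg/mL: exceeds toxic threshold.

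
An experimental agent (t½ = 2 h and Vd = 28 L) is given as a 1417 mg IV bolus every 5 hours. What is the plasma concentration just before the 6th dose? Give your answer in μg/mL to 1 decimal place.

f = (1/2)^(τ/t½) = (1/2)^(5/2) ≈ 0.1768.
C₀ = D/Vd = 1417/28 ≈ 50.607 μg/mL.
Before the 6th dose, 5 doses have been given. Superposition: Cmin = C₀·(f + f² + … + f^5).
≈ 50.607 × (0.1768 + 0.0313 + 0.0055 + 0.0010 + 0.0002) ≈ 50.607 × 0.2148 ≈ 10.870 μg/mL.

10.9 μg/mL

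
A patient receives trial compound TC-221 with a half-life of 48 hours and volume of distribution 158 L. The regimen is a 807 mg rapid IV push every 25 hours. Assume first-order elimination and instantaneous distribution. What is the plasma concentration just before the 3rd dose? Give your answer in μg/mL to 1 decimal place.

6.0 μg/mL

f = (1/2)^(τ/t½) = (1/2)^(25/48) ≈ 0.6970.
C₀ = D/Vd = 807/158 ≈ 5.108 μg/mL.
Before the 3rd dose, 2 doses have been given. Superposition: Cmin = C₀·(f + f²).
≈ 5.108 × (0.6970 + 0.4858) ≈ 5.108 × 1.1828 ≈ 6.042 μg/mL.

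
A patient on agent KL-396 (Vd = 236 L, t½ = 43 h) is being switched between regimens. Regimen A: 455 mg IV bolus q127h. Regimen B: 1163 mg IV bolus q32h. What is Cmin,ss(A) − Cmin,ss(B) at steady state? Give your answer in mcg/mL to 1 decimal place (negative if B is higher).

-7.0 mcg/mL

Regimen A: f = (1/2)^(127/43) ≈ 0.1291; Cmin,ss = (455/236)·f/(1−f) ≈ 0.286 mcg/mL.
Regimen B: f = (1/2)^(32/43) ≈ 0.5970; Cmin,ss = (1163/236)·f/(1−f) ≈ 7.300 mcg/mL.
Difference ≈ 0.286 − 7.300 ≈ -7.014 mcg/mL.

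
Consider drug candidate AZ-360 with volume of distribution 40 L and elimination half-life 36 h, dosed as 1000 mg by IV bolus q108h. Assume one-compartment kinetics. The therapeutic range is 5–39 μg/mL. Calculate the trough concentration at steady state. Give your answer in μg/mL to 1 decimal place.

τ = 108 h = 3 half-lives, so f = (1/2)^3 = 0.125.
Accumulation ratio R = 1/(1 − f) = 1/0.875 = 8/7.
Single-dose peak C₀ = D/Vd = 1000/40 = 25 μg/mL.
Steady-state peak Cmax,ss = C₀·R = 25 × 8/7 ≈ 28.571 μg/mL.
Steady-state trough Cmin,ss = Cmax,ss·f ≈ 28.571 × 0.125 ≈ 3.571 μg/mL.
Trough 3.6 μg/mL vs MEC 5 μg/mL: subtherapeutic.

3.6 μg/mL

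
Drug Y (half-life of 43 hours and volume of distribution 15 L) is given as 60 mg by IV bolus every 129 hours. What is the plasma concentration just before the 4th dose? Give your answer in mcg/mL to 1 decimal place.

f = (1/2)^(τ/t½) = (1/2)^(129/43) ≈ 0.1250.
C₀ = D/Vd = 60/15 ≈ 4.000 mcg/mL.
Before the 4th dose, 3 doses have been given. Superposition: Cmin = C₀·(f + f² + … + f^3).
≈ 4.000 × (0.1250 + 0.0156 + 0.0020) ≈ 4.000 × 0.1426 ≈ 0.570 mcg/mL.

0.6 mcg/mL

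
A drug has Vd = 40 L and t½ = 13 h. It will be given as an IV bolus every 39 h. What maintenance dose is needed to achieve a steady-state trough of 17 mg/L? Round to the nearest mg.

τ/t½ = 39/13 ≈ 3, so f = (1/2)^(39/13) ≈ 0.125000.
Cmin,ss = (D/Vd)·f/(1−f), so D = Cmin,ss·Vd·(1−f)/f.
D = 17 × 40 × (1−f)/f ≈ 17 × 40 × 7.00000 ≈ 4760.00 mg.

4760 mg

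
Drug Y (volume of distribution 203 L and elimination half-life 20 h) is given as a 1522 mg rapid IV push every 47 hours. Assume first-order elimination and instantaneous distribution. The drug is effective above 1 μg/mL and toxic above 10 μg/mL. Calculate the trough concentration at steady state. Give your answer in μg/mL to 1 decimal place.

k = ln2/t½ = ln2/20 ≈ 0.034657 h⁻¹; fraction remaining f = e^(−kτ) = e^(−0.034657×47) ≈ 0.1961.
Single-dose peak C₀ = D/Vd = 1522/203 ≈ 7.498 μg/mL.
Steady-state trough Cmin,ss = C₀·f/(1−f) ≈ 7.498 × 0.1961/0.8039 ≈ 1.829 μg/mL.
Trough 1.8 μg/mL vs MEC 1 μg/mL: adequate.

1.8 μg/mL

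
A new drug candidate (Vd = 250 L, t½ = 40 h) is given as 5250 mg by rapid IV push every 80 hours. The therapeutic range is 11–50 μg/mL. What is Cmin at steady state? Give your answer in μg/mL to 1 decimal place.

7.0 μg/mL

τ = 80 h = 2 half-lives, so f = (1/2)^2 = 0.25.
Accumulation ratio R = 1/(1 − f) = 1/0.75 = 4/3.
Single-dose peak C₀ = D/Vd = 5250/250 = 21 μg/mL.
Steady-state peak Cmax,ss = C₀·R = 21 × 4/3 ≈ 28.000 μg/mL.
Steady-state trough Cmin,ss = Cmax,ss·f ≈ 28.000 × 0.25 ≈ 7.000 μg/mL.
Trough 7.0 μg/mL vs MEC 11 μg/mL: subtherapeutic.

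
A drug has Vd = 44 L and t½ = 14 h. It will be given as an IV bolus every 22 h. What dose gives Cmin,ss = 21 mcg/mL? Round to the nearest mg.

τ/t½ = 22/14 ≈ 1.5714, so f = (1/2)^(22/14) ≈ 0.336475.
Cmin,ss = (D/Vd)·f/(1−f), so D = Cmin,ss·Vd·(1−f)/f.
D = 21 × 44 × (1−f)/f ≈ 21 × 44 × 1.97199 ≈ 1822.12 mg.

1822 mg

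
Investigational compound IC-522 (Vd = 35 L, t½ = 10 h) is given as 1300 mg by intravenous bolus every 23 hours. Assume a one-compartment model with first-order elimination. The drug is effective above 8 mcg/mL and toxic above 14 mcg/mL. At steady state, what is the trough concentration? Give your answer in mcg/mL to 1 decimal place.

τ/t½ = 23/10 ≈ 2.3, so fraction remaining f = (1/2)^(23/10) ≈ 0.2031.
At steady state, accumulation factor R = 1/(1 − e^(−kτ)) ≈ 1.2549.
Single-dose peak C₀ = D/Vd = 1300/35 ≈ 37.143 mcg/mL.
Cmax,ss = C₀/(1 − f) ≈ 37.143/0.7969 ≈ 46.609 mcg/mL.
Steady-state trough Cmin,ss = Cmax,ss·f ≈ 46.609 × 0.2031 ≈ 9.466 mcg/mL.
Trough 9.5 mcg/mL vs MEC 8 mcg/mL: adequate.

9.5 mcg/mL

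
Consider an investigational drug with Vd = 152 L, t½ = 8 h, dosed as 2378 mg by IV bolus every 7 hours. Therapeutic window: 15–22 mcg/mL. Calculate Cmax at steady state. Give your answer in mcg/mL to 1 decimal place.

34.4 mcg/mL

Over one 7-h interval, 7/8 ≈ 0.875 half-lives elapse, leaving f ≈ 0.5453 of each dose.
At steady state, accumulation factor R = 1/(1 − e^(−kτ)) ≈ 2.1993.
Each bolus raises the concentration by D/Vd = 2378/152 ≈ 15.645 mcg/mL.
Steady-state peak Cmax,ss = C₀·R ≈ 15.645 × 2.1993 ≈ 34.408 mcg/mL.
Peak 34.4 mcg/mL vs MTC 22 mcg/mL: exceeds toxic threshold.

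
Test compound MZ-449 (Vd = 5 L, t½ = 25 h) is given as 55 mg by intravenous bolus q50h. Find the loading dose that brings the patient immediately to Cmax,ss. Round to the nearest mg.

73 mg

f = (1/2)^(50/25) ≈ 0.250000; accumulation ratio R = 1/(1−f) ≈ 1.33333.
Loading dose to hit Cmax,ss on first dose: D_load = D_maint·R ≈ 55 × 1.33333 ≈ 73.33 mg.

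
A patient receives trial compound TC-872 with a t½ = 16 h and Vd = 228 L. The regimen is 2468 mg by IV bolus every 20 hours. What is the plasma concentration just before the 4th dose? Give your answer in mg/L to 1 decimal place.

f = (1/2)^(τ/t½) = (1/2)^(20/16) ≈ 0.4204.
C₀ = D/Vd = 2468/228 ≈ 10.825 mg/L.
Before the 4th dose, 3 doses have been given. Superposition: Cmin = C₀·(f + f² + … + f^3).
≈ 10.825 × (0.4204 + 0.1767 + 0.0743) ≈ 10.825 × 0.6714 ≈ 7.268 mg/L.

7.3 mg/L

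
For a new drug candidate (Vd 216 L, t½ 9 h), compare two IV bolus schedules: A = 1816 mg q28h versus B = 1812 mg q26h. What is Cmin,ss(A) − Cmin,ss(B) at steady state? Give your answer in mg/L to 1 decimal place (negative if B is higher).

-0.2 mg/L

Regimen A: f = (1/2)^(28/9) ≈ 0.1157; Cmin,ss = (1816/216)·f/(1−f) ≈ 1.100 mg/L.
Regimen B: f = (1/2)^(26/9) ≈ 0.1350; Cmin,ss = (1812/216)·f/(1−f) ≈ 1.309 mg/L.
Difference ≈ 1.100 − 1.309 ≈ -0.209 mg/L.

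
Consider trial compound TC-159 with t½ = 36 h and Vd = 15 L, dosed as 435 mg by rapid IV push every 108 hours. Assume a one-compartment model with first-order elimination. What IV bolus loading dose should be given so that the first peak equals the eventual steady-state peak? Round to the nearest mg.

f = (1/2)^(108/36) ≈ 0.125000; accumulation ratio R = 1/(1−f) ≈ 1.14286.
Loading dose to hit Cmax,ss on first dose: D_load = D_maint·R ≈ 435 × 1.14286 ≈ 497.14 mg.

497 mg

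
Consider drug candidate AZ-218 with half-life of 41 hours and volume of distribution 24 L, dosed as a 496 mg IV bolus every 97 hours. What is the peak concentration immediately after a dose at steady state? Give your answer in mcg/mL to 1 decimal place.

τ/t½ = 97/41 ≈ 2.3659, so fraction remaining f = (1/2)^(97/41) ≈ 0.1940.
Accumulation ratio R = 1/(1 − f) ≈ 1/0.8060 ≈ 1.2407.
Single-dose peak C₀ = D/Vd = 496/24 ≈ 20.667 mcg/mL.
Cmax,ss = C₀/(1 − f) ≈ 20.667/0.8060 ≈ 25.641 mcg/mL.

25.6 mcg/mL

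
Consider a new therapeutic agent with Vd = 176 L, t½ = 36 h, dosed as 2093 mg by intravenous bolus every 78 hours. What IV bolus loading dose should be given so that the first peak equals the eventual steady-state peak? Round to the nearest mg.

f = (1/2)^(78/36) ≈ 0.222725; accumulation ratio R = 1/(1−f) ≈ 1.28655.
Loading dose to hit Cmax,ss on first dose: D_load = D_maint·R ≈ 2093 × 1.28655 ≈ 2692.75 mg.

2693 mg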